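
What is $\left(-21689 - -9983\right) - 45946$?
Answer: $-57652$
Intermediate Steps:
$\left(-21689 - -9983\right) - 45946 = \left(-21689 + 9983\right) - 45946 = -11706 - 45946 = -57652$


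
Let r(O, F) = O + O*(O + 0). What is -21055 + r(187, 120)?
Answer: 14101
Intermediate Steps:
r(O, F) = O + O**2 (r(O, F) = O + O*O = O + O**2)
-21055 + r(187, 120) = -21055 + 187*(1 + 187) = -21055 + 187*188 = -21055 + 35156 = 14101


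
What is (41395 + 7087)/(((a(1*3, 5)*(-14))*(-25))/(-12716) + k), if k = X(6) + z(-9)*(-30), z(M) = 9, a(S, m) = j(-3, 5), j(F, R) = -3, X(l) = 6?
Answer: -308248556/1677987 ≈ -183.70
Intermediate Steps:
a(S, m) = -3
k = -264 (k = 6 + 9*(-30) = 6 - 270 = -264)
(41395 + 7087)/(((a(1*3, 5)*(-14))*(-25))/(-12716) + k) = (41395 + 7087)/((-3*(-14)*(-25))/(-12716) - 264) = 48482/((42*(-25))*(-1/12716) - 264) = 48482/(-1050*(-1/12716) - 264) = 48482/(525/6358 - 264) = 48482/(-1677987/6358) = 48482*(-6358/1677987) = -308248556/1677987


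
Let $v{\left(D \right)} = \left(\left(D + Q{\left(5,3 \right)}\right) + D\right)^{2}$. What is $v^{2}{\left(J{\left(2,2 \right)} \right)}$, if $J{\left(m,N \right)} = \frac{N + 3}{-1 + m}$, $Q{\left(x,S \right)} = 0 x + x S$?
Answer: $390625$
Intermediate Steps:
$Q{\left(x,S \right)} = S x$ ($Q{\left(x,S \right)} = 0 + S x = S x$)
$J{\left(m,N \right)} = \frac{3 + N}{-1 + m}$
$v{\left(D \right)} = \left(15 + 2 D\right)^{2}$ ($v{\left(D \right)} = \left(\left(D + 3 \cdot 5\right) + D\right)^{2} = \left(\left(D + 15\right) + D\right)^{2} = \left(\left(15 + D\right) + D\right)^{2} = \left(15 + 2 D\right)^{2}$)
$v^{2}{\left(J{\left(2,2 \right)} \right)} = \left(\left(15 + 2 \frac{3 + 2}{-1 + 2}\right)^{2}\right)^{2} = \left(\left(15 + 2 \cdot 1^{-1} \cdot 5\right)^{2}\right)^{2} = \left(\left(15 + 2 \cdot 1 \cdot 5\right)^{2}\right)^{2} = \left(\left(15 + 2 \cdot 5\right)^{2}\right)^{2} = \left(\left(15 + 10\right)^{2}\right)^{2} = \left(25^{2}\right)^{2} = 625^{2} = 390625$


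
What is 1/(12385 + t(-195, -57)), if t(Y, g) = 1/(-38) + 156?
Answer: 38/476557 ≈ 7.9739e-5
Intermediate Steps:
t(Y, g) = 5927/38 (t(Y, g) = -1/38 + 156 = 5927/38)
1/(12385 + t(-195, -57)) = 1/(12385 + 5927/38) = 1/(476557/38) = 38/476557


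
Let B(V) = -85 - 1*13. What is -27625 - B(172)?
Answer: -27527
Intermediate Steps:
B(V) = -98 (B(V) = -85 - 13 = -98)
-27625 - B(172) = -27625 - 1*(-98) = -27625 + 98 = -27527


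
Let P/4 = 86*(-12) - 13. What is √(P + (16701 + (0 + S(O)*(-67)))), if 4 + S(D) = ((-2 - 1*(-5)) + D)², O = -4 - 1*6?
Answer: 7*√194 ≈ 97.499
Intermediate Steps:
O = -10 (O = -4 - 6 = -10)
S(D) = -4 + (3 + D)² (S(D) = -4 + ((-2 - 1*(-5)) + D)² = -4 + ((-2 + 5) + D)² = -4 + (3 + D)²)
P = -4180 (P = 4*(86*(-12) - 13) = 4*(-1032 - 13) = 4*(-1045) = -4180)
√(P + (16701 + (0 + S(O)*(-67)))) = √(-4180 + (16701 + (0 + (-4 + (3 - 10)²)*(-67)))) = √(-4180 + (16701 + (0 + (-4 + (-7)²)*(-67)))) = √(-4180 + (16701 + (0 + (-4 + 49)*(-67)))) = √(-4180 + (16701 + (0 + 45*(-67)))) = √(-4180 + (16701 + (0 - 3015))) = √(-4180 + (16701 - 3015)) = √(-4180 + 13686) = √9506 = 7*√194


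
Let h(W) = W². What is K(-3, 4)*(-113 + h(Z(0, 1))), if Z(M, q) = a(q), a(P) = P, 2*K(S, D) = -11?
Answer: 616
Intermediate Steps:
K(S, D) = -11/2 (K(S, D) = (½)*(-11) = -11/2)
Z(M, q) = q
K(-3, 4)*(-113 + h(Z(0, 1))) = -11*(-113 + 1²)/2 = -11*(-113 + 1)/2 = -11/2*(-112) = 616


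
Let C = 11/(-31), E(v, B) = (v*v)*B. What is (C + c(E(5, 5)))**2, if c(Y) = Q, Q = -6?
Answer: 38809/961 ≈ 40.384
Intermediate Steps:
E(v, B) = B*v**2 (E(v, B) = v**2*B = B*v**2)
C = -11/31 (C = 11*(-1/31) = -11/31 ≈ -0.35484)
c(Y) = -6
(C + c(E(5, 5)))**2 = (-11/31 - 6)**2 = (-197/31)**2 = 38809/961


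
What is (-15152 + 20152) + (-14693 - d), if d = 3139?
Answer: -12832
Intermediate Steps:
(-15152 + 20152) + (-14693 - d) = (-15152 + 20152) + (-14693 - 1*3139) = 5000 + (-14693 - 3139) = 5000 - 17832 = -12832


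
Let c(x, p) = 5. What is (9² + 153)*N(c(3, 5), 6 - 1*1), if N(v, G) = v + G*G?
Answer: 7020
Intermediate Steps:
N(v, G) = v + G²
(9² + 153)*N(c(3, 5), 6 - 1*1) = (9² + 153)*(5 + (6 - 1*1)²) = (81 + 153)*(5 + (6 - 1)²) = 234*(5 + 5²) = 234*(5 + 25) = 234*30 = 7020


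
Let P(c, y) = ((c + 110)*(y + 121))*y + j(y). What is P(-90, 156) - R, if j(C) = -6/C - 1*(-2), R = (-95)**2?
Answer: 22235641/26 ≈ 8.5522e+5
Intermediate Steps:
R = 9025
j(C) = 2 - 6/C (j(C) = -6/C + 2 = 2 - 6/C)
P(c, y) = 2 - 6/y + y*(110 + c)*(121 + y) (P(c, y) = ((c + 110)*(y + 121))*y + (2 - 6/y) = ((110 + c)*(121 + y))*y + (2 - 6/y) = y*(110 + c)*(121 + y) + (2 - 6/y) = 2 - 6/y + y*(110 + c)*(121 + y))
P(-90, 156) - R = (2 - 6/156 + 110*156**2 + 13310*156 - 90*156**2 + 121*(-90)*156) - 1*9025 = (2 - 6*1/156 + 110*24336 + 2076360 - 90*24336 - 1698840) - 9025 = (2 - 1/26 + 2676960 + 2076360 - 2190240 - 1698840) - 9025 = 22470291/26 - 9025 = 22235641/26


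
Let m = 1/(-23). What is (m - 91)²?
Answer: 4384836/529 ≈ 8288.9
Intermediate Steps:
m = -1/23 ≈ -0.043478
(m - 91)² = (-1/23 - 91)² = (-2094/23)² = 4384836/529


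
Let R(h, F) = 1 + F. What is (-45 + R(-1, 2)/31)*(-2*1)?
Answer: 2784/31 ≈ 89.806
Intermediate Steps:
(-45 + R(-1, 2)/31)*(-2*1) = (-45 + (1 + 2)/31)*(-2*1) = (-45 + 3*(1/31))*(-2) = (-45 + 3/31)*(-2) = -1392/31*(-2) = 2784/31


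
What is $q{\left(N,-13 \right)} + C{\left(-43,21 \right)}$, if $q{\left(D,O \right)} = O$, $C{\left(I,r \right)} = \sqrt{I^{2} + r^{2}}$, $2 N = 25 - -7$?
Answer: $-13 + \sqrt{2290} \approx 34.854$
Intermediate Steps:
$N = 16$ ($N = \frac{25 - -7}{2} = \frac{25 + 7}{2} = \frac{1}{2} \cdot 32 = 16$)
$q{\left(N,-13 \right)} + C{\left(-43,21 \right)} = -13 + \sqrt{\left(-43\right)^{2} + 21^{2}} = -13 + \sqrt{1849 + 441} = -13 + \sqrt{2290}$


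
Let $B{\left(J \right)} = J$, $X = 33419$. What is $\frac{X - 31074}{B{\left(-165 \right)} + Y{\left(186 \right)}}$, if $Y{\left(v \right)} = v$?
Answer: $\frac{335}{3} \approx 111.67$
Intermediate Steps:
$\frac{X - 31074}{B{\left(-165 \right)} + Y{\left(186 \right)}} = \frac{33419 - 31074}{-165 + 186} = \frac{2345}{21} = 2345 \cdot \frac{1}{21} = \frac{335}{3}$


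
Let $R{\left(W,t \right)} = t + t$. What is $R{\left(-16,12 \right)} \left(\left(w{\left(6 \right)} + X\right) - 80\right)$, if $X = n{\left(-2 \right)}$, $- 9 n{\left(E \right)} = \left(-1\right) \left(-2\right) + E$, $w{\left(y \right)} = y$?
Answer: $-1776$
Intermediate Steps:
$n{\left(E \right)} = - \frac{2}{9} - \frac{E}{9}$ ($n{\left(E \right)} = - \frac{\left(-1\right) \left(-2\right) + E}{9} = - \frac{2 + E}{9} = - \frac{2}{9} - \frac{E}{9}$)
$X = 0$ ($X = - \frac{2}{9} - - \frac{2}{9} = - \frac{2}{9} + \frac{2}{9} = 0$)
$R{\left(W,t \right)} = 2 t$
$R{\left(-16,12 \right)} \left(\left(w{\left(6 \right)} + X\right) - 80\right) = 2 \cdot 12 \left(\left(6 + 0\right) - 80\right) = 24 \left(6 - 80\right) = 24 \left(-74\right) = -1776$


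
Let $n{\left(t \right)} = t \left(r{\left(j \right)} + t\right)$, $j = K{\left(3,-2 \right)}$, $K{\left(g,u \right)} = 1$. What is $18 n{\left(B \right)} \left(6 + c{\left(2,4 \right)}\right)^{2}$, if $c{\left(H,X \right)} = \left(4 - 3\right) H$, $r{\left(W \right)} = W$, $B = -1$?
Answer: $0$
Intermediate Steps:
$j = 1$
$n{\left(t \right)} = t \left(1 + t\right)$
$c{\left(H,X \right)} = H$ ($c{\left(H,X \right)} = 1 H = H$)
$18 n{\left(B \right)} \left(6 + c{\left(2,4 \right)}\right)^{2} = 18 \left(- (1 - 1)\right) \left(6 + 2\right)^{2} = 18 \left(\left(-1\right) 0\right) 8^{2} = 18 \cdot 0 \cdot 64 = 0 \cdot 64 = 0$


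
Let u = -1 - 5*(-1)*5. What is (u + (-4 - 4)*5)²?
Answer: 256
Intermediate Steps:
u = 24 (u = -1 + 5*5 = -1 + 25 = 24)
(u + (-4 - 4)*5)² = (24 + (-4 - 4)*5)² = (24 - 8*5)² = (24 - 40)² = (-16)² = 256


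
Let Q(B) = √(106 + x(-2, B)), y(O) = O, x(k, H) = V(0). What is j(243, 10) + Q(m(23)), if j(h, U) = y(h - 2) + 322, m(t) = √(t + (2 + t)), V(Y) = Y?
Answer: 563 + √106 ≈ 573.30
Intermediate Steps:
x(k, H) = 0
m(t) = √(2 + 2*t)
Q(B) = √106 (Q(B) = √(106 + 0) = √106)
j(h, U) = 320 + h (j(h, U) = (h - 2) + 322 = (-2 + h) + 322 = 320 + h)
j(243, 10) + Q(m(23)) = (320 + 243) + √106 = 563 + √106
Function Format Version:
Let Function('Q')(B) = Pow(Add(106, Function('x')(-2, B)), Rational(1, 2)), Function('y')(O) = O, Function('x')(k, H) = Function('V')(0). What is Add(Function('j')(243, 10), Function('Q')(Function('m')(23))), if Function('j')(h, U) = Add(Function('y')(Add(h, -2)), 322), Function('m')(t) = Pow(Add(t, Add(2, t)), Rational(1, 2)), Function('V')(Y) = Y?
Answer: Add(563, Pow(106, Rational(1, 2))) ≈ 573.30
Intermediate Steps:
Function('x')(k, H) = 0
Function('m')(t) = Pow(Add(2, Mul(2, t)), Rational(1, 2))
Function('Q')(B) = Pow(106, Rational(1, 2)) (Function('Q')(B) = Pow(Add(106, 0), Rational(1, 2)) = Pow(106, Rational(1, 2)))
Function('j')(h, U) = Add(320, h) (Function('j')(h, U) = Add(Add(h, -2), 322) = Add(Add(-2, h), 322) = Add(320, h))
Add(Function('j')(243, 10), Function('Q')(Function('m')(23))) = Add(Add(320, 243), Pow(106, Rational(1, 2))) = Add(563, Pow(106, Rational(1, 2)))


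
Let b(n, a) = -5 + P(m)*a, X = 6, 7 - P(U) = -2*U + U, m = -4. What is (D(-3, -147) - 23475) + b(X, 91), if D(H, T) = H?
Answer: -23210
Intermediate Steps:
P(U) = 7 + U (P(U) = 7 - (-2*U + U) = 7 - (-1)*U = 7 + U)
b(n, a) = -5 + 3*a (b(n, a) = -5 + (7 - 4)*a = -5 + 3*a)
(D(-3, -147) - 23475) + b(X, 91) = (-3 - 23475) + (-5 + 3*91) = -23478 + (-5 + 273) = -23478 + 268 = -23210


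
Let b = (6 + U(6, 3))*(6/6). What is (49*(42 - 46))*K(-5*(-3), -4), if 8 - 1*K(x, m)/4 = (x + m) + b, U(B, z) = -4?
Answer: 3920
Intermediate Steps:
b = 2 (b = (6 - 4)*(6/6) = 2*(6*(⅙)) = 2*1 = 2)
K(x, m) = 24 - 4*m - 4*x (K(x, m) = 32 - 4*((x + m) + 2) = 32 - 4*((m + x) + 2) = 32 - 4*(2 + m + x) = 32 + (-8 - 4*m - 4*x) = 24 - 4*m - 4*x)
(49*(42 - 46))*K(-5*(-3), -4) = (49*(42 - 46))*(24 - 4*(-4) - (-20)*(-3)) = (49*(-4))*(24 + 16 - 4*15) = -196*(24 + 16 - 60) = -196*(-20) = 3920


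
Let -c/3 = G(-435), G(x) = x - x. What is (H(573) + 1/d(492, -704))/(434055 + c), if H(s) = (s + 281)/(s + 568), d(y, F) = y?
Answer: 60187/34809474780 ≈ 1.7290e-6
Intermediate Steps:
G(x) = 0
H(s) = (281 + s)/(568 + s)
c = 0 (c = -3*0 = 0)
(H(573) + 1/d(492, -704))/(434055 + c) = ((281 + 573)/(568 + 573) + 1/492)/(434055 + 0) = (854/1141 + 1/492)/434055 = ((1/1141)*854 + 1/492)*(1/434055) = (122/163 + 1/492)*(1/434055) = (60187/80196)*(1/434055) = 60187/34809474780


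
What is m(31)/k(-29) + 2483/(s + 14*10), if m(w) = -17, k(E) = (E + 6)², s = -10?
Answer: 100869/5290 ≈ 19.068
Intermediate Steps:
k(E) = (6 + E)²
m(31)/k(-29) + 2483/(s + 14*10) = -17/(6 - 29)² + 2483/(-10 + 14*10) = -17/((-23)²) + 2483/(-10 + 140) = -17/529 + 2483/130 = -17*1/529 + 2483*(1/130) = -17/529 + 191/10 = 100869/5290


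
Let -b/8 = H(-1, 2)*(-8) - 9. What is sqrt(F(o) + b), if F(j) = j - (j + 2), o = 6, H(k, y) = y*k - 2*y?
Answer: I*sqrt(314) ≈ 17.72*I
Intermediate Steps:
H(k, y) = -2*y + k*y (H(k, y) = k*y - 2*y = -2*y + k*y)
F(j) = -2 (F(j) = j - (2 + j) = j + (-2 - j) = -2)
b = -312 (b = -8*((2*(-2 - 1))*(-8) - 9) = -8*((2*(-3))*(-8) - 9) = -8*(-6*(-8) - 9) = -8*(48 - 9) = -8*39 = -312)
sqrt(F(o) + b) = sqrt(-2 - 312) = sqrt(-314) = I*sqrt(314)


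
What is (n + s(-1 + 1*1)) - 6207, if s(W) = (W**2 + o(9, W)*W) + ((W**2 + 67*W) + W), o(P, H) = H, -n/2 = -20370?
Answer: 34533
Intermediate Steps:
n = 40740 (n = -2*(-20370) = 40740)
s(W) = 3*W**2 + 68*W (s(W) = (W**2 + W*W) + ((W**2 + 67*W) + W) = (W**2 + W**2) + (W**2 + 68*W) = 2*W**2 + (W**2 + 68*W) = 3*W**2 + 68*W)
(n + s(-1 + 1*1)) - 6207 = (40740 + (-1 + 1*1)*(68 + 3*(-1 + 1*1))) - 6207 = (40740 + (-1 + 1)*(68 + 3*(-1 + 1))) - 6207 = (40740 + 0*(68 + 3*0)) - 6207 = (40740 + 0*(68 + 0)) - 6207 = (40740 + 0*68) - 6207 = (40740 + 0) - 6207 = 40740 - 6207 = 34533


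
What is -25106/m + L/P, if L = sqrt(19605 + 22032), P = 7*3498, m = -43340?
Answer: 12553/21670 + sqrt(41637)/24486 ≈ 0.58761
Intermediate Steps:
P = 24486
L = sqrt(41637) ≈ 204.05
-25106/m + L/P = -25106/(-43340) + sqrt(41637)/24486 = -25106*(-1/43340) + sqrt(41637)*(1/24486) = 12553/21670 + sqrt(41637)/24486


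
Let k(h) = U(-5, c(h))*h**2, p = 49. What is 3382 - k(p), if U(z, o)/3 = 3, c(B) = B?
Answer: -18227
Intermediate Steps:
U(z, o) = 9 (U(z, o) = 3*3 = 9)
k(h) = 9*h**2
3382 - k(p) = 3382 - 9*49**2 = 3382 - 9*2401 = 3382 - 1*21609 = 3382 - 21609 = -18227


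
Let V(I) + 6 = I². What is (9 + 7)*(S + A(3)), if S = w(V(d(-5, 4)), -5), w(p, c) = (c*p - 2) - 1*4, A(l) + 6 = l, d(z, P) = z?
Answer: -1664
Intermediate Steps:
A(l) = -6 + l
V(I) = -6 + I²
w(p, c) = -6 + c*p (w(p, c) = (-2 + c*p) - 4 = -6 + c*p)
S = -101 (S = -6 - 5*(-6 + (-5)²) = -6 - 5*(-6 + 25) = -6 - 5*19 = -6 - 95 = -101)
(9 + 7)*(S + A(3)) = (9 + 7)*(-101 + (-6 + 3)) = 16*(-101 - 3) = 16*(-104) = -1664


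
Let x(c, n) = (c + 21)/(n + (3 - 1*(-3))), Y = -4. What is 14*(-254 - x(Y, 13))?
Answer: -67802/19 ≈ -3568.5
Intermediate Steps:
x(c, n) = (21 + c)/(6 + n) (x(c, n) = (21 + c)/(n + (3 + 3)) = (21 + c)/(n + 6) = (21 + c)/(6 + n))
14*(-254 - x(Y, 13)) = 14*(-254 - (21 - 4)/(6 + 13)) = 14*(-254 - 17/19) = 14*(-4843/19) = -67802/19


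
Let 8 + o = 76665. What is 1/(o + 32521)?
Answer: 1/109178 ≈ 9.1594e-6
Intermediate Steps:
o = 76657 (o = -8 + 76665 = 76657)
1/(o + 32521) = 1/(76657 + 32521) = 1/109178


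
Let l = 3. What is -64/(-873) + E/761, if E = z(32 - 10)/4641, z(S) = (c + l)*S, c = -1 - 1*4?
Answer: 75332284/1027754091 ≈ 0.073298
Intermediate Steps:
c = -5 (c = -1 - 4 = -5)
z(S) = -2*S (z(S) = (-5 + 3)*S = -2*S)
E = -44/4641 (E = -2*(32 - 10)/4641 = -2*22*(1/4641) = -44*1/4641 = -44/4641 ≈ -0.0094807)
-64/(-873) + E/761 = -64/(-873) - 44/4641/761 = -64*(-1/873) - 44/4641*1/761 = 64/873 - 44/3531801 = 75332284/1027754091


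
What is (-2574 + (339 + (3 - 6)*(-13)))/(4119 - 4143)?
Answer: 183/2 ≈ 91.500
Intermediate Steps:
(-2574 + (339 + (3 - 6)*(-13)))/(4119 - 4143) = (-2574 + (339 - 3*(-13)))/(-24) = (-2574 + (339 + 39))*(-1/24) = (-2574 + 378)*(-1/24) = -2196*(-1/24) = 183/2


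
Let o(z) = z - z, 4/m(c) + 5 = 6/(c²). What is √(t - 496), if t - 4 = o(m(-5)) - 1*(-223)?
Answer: I*√269 ≈ 16.401*I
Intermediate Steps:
m(c) = 4/(-5 + 6/c²) (m(c) = 4/(-5 + 6/(c²)) = 4/(-5 + 6/c²))
o(z) = 0
t = 227 (t = 4 + (0 - 1*(-223)) = 4 + (0 + 223) = 4 + 223 = 227)
√(t - 496) = √(227 - 496) = √(-269) = I*√269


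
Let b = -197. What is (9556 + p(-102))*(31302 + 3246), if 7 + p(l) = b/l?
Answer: 5609414810/17 ≈ 3.2997e+8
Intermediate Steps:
p(l) = -7 - 197/l
(9556 + p(-102))*(31302 + 3246) = (9556 + (-7 - 197/(-102)))*(31302 + 3246) = (9556 + (-7 - 197*(-1/102)))*34548 = (9556 + (-7 + 197/102))*34548 = (9556 - 517/102)*34548 = (974195/102)*34548 = 5609414810/17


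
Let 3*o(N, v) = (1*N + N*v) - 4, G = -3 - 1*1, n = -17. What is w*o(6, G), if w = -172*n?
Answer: -64328/3 ≈ -21443.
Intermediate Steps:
G = -4 (G = -3 - 1 = -4)
o(N, v) = -4/3 + N/3 + N*v/3 (o(N, v) = ((1*N + N*v) - 4)/3 = ((N + N*v) - 4)/3 = (-4 + N + N*v)/3 = -4/3 + N/3 + N*v/3)
w = 2924 (w = -172*(-17) = 2924)
w*o(6, G) = 2924*(-4/3 + (⅓)*6 + (⅓)*6*(-4)) = 2924*(-4/3 + 2 - 8) = 2924*(-22/3) = -64328/3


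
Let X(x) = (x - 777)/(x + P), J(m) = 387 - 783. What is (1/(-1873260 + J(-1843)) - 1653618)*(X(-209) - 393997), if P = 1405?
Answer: 56153483703540337607/86188176 ≈ 6.5152e+11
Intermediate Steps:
J(m) = -396
X(x) = (-777 + x)/(1405 + x) (X(x) = (x - 777)/(x + 1405) = (-777 + x)/(1405 + x))
(1/(-1873260 + J(-1843)) - 1653618)*(X(-209) - 393997) = (1/(-1873260 - 396) - 1653618)*((-777 - 209)/(1405 - 209) - 393997) = (1/(-1873656) - 1653618)*(-986/1196 - 393997) = (-1/1873656 - 1653618)*((1/1196)*(-986) - 393997) = -3098311287409*(-493/598 - 393997)/1873656 = -3098311287409/1873656*(-235610699/598) = 56153483703540337607/86188176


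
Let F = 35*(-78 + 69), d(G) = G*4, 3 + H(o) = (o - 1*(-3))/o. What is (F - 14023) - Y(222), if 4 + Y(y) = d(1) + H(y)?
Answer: -1060865/74 ≈ -14336.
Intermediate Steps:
H(o) = -3 + (3 + o)/o (H(o) = -3 + (o - 1*(-3))/o = -3 + (o + 3)/o = -3 + (3 + o)/o)
d(G) = 4*G
F = -315 (F = 35*(-9) = -315)
Y(y) = -2 + 3/y (Y(y) = -4 + (4*1 + (-2 + 3/y)) = -4 + (4 + (-2 + 3/y)) = -4 + (2 + 3/y) = -2 + 3/y)
(F - 14023) - Y(222) = (-315 - 14023) - (-2 + 3/222) = -14338 - (-2 + 3*(1/222)) = -14338 - (-2 + 1/74) = -14338 - 1*(-147/74) = -14338 + 147/74 = -1060865/74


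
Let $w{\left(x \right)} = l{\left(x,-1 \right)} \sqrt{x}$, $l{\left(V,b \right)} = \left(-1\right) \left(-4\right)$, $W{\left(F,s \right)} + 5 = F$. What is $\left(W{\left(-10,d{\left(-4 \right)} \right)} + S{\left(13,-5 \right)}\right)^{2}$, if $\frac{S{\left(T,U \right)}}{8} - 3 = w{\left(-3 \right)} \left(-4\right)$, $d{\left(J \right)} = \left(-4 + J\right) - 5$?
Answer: $\left(-9 + 128 i \sqrt{3}\right)^{2} \approx -49071.0 - 3990.6 i$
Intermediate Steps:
$d{\left(J \right)} = -9 + J$
$W{\left(F,s \right)} = -5 + F$
$l{\left(V,b \right)} = 4$
$w{\left(x \right)} = 4 \sqrt{x}$
$S{\left(T,U \right)} = 24 - 128 i \sqrt{3}$ ($S{\left(T,U \right)} = 24 + 8 \cdot 4 \sqrt{-3} \left(-4\right) = 24 + 8 \cdot 4 i \sqrt{3} \left(-4\right) = 24 + 8 \left(- 16 i \sqrt{3}\right) = 24 - 128 i \sqrt{3}$)
$\left(W{\left(-10,d{\left(-4 \right)} \right)} + S{\left(13,-5 \right)}\right)^{2} = \left(\left(-5 - 10\right) + \left(24 - 128 i \sqrt{3}\right)\right)^{2} = \left(-15 + \left(24 - 128 i \sqrt{3}\right)\right)^{2} = \left(9 - 128 i \sqrt{3}\right)^{2}$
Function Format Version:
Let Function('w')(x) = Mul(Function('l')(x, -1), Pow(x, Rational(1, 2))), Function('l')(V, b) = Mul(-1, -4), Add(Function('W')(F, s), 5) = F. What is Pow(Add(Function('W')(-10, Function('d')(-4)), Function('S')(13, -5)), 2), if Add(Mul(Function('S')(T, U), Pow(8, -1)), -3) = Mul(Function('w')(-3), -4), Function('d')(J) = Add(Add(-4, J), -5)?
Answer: Pow(Add(-9, Mul(128, I, Pow(3, Rational(1, 2)))), 2) ≈ Add(-49071., Mul(-3990.6, I))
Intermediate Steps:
Function('d')(J) = Add(-9, J)
Function('W')(F, s) = Add(-5, F)
Function('l')(V, b) = 4
Function('w')(x) = Mul(4, Pow(x, Rational(1, 2)))
Function('S')(T, U) = Add(24, Mul(-128, I, Pow(3, Rational(1, 2)))) (Function('S')(T, U) = Add(24, Mul(8, Mul(Mul(4, Pow(-3, Rational(1, 2))), -4))) = Add(24, Mul(8, Mul(Mul(4, Mul(I, Pow(3, Rational(1, 2)))), -4))) = Add(24, Mul(8, Mul(Mul(4, I, Pow(3, Rational(1, 2))), -4))) = Add(24, Mul(8, Mul(-16, I, Pow(3, Rational(1, 2))))) = Add(24, Mul(-128, I, Pow(3, Rational(1, 2)))))
Pow(Add(Function('W')(-10, Function('d')(-4)), Function('S')(13, -5)), 2) = Pow(Add(Add(-5, -10), Add(24, Mul(-128, I, Pow(3, Rational(1, 2))))), 2) = Pow(Add(-15, Add(24, Mul(-128, I, Pow(3, Rational(1, 2))))), 2) = Pow(Add(9, Mul(-128, I, Pow(3, Rational(1, 2)))), 2)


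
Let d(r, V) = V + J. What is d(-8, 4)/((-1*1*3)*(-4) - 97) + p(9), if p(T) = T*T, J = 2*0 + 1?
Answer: 1376/17 ≈ 80.941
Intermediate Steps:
J = 1 (J = 0 + 1 = 1)
p(T) = T²
d(r, V) = 1 + V (d(r, V) = V + 1 = 1 + V)
d(-8, 4)/((-1*1*3)*(-4) - 97) + p(9) = (1 + 4)/((-1*1*3)*(-4) - 97) + 9² = 5/(-1*3*(-4) - 97) + 81 = 5/(-3*(-4) - 97) + 81 = 5/(12 - 97) + 81 = 5/(-85) + 81 = -1/85*5 + 81 = -1/17 + 81 = 1376/17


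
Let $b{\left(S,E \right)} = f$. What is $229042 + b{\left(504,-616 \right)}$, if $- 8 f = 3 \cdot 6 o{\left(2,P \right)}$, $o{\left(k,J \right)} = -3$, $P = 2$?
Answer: $\frac{916195}{4} \approx 2.2905 \cdot 10^{5}$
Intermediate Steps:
$f = \frac{27}{4}$ ($f = - \frac{3 \cdot 6 \left(-3\right)}{8} = - \frac{18 \left(-3\right)}{8} = \left(- \frac{1}{8}\right) \left(-54\right) = \frac{27}{4} \approx 6.75$)
$b{\left(S,E \right)} = \frac{27}{4}$
$229042 + b{\left(504,-616 \right)} = 229042 + \frac{27}{4} = \frac{916195}{4}$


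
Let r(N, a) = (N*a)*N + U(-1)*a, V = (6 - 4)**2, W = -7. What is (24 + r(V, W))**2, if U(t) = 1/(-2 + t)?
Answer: 66049/9 ≈ 7338.8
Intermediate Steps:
V = 4 (V = 2**2 = 4)
r(N, a) = -a/3 + a*N**2 (r(N, a) = (N*a)*N + a/(-2 - 1) = a*N**2 + a/(-3) = a*N**2 - a/3 = -a/3 + a*N**2)
(24 + r(V, W))**2 = (24 - 7*(-1/3 + 4**2))**2 = (24 - 7*(-1/3 + 16))**2 = (24 - 7*47/3)**2 = (24 - 329/3)**2 = (-257/3)**2 = 66049/9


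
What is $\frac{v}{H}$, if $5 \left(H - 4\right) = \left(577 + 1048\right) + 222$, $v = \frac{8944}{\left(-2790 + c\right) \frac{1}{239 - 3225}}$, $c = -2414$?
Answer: $\frac{33383480}{2428967} \approx 13.744$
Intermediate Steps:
$v = \frac{6676696}{1301}$ ($v = \frac{8944}{\left(-2790 - 2414\right) \frac{1}{239 - 3225}} = \frac{8944}{\left(-5204\right) \frac{1}{-2986}} = \frac{8944}{\left(-5204\right) \left(- \frac{1}{2986}\right)} = \frac{8944}{\frac{2602}{1493}} = 8944 \cdot \frac{1493}{2602} = \frac{6676696}{1301} \approx 5132.0$)
$H = \frac{1867}{5}$ ($H = 4 + \frac{\left(577 + 1048\right) + 222}{5} = 4 + \frac{1625 + 222}{5} = 4 + \frac{1}{5} \cdot 1847 = 4 + \frac{1847}{5} = \frac{1867}{5} \approx 373.4$)
$\frac{v}{H} = \frac{6676696}{1301 \cdot \frac{1867}{5}} = \frac{6676696}{1301} \cdot \frac{5}{1867} = \frac{33383480}{2428967}$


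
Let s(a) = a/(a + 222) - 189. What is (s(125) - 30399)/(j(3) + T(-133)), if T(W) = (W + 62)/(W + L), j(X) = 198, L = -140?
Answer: -2897597703/18781375 ≈ -154.28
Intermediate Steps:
s(a) = -189 + a/(222 + a) (s(a) = a/(222 + a) - 189 = -189 + a/(222 + a))
T(W) = (62 + W)/(-140 + W) (T(W) = (W + 62)/(W - 140) = (62 + W)/(-140 + W))
(s(125) - 30399)/(j(3) + T(-133)) = (2*(-20979 - 94*125)/(222 + 125) - 30399)/(198 + (62 - 133)/(-140 - 133)) = (2*(-20979 - 11750)/347 - 30399)/(198 - 71/(-273)) = (2*(1/347)*(-32729) - 30399)/(198 - 1/273*(-71)) = (-65458/347 - 30399)/(198 + 71/273) = -10613911/(347*54125/273) = -10613911/347*273/54125 = -2897597703/18781375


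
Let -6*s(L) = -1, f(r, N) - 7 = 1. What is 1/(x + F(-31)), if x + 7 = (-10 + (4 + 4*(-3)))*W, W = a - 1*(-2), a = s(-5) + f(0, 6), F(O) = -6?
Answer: -1/196 ≈ -0.0051020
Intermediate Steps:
f(r, N) = 8 (f(r, N) = 7 + 1 = 8)
s(L) = ⅙ (s(L) = -⅙*(-1) = ⅙)
a = 49/6 (a = ⅙ + 8 = 49/6 ≈ 8.1667)
W = 61/6 (W = 49/6 - 1*(-2) = 49/6 + 2 = 61/6 ≈ 10.167)
x = -190 (x = -7 + (-10 + (4 + 4*(-3)))*(61/6) = -7 + (-10 + (4 - 12))*(61/6) = -7 + (-10 - 8)*(61/6) = -7 - 18*61/6 = -7 - 183 = -190)
1/(x + F(-31)) = 1/(-190 - 6) = 1/(-196) = -1/196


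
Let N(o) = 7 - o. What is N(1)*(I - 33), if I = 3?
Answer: -180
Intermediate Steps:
N(1)*(I - 33) = (7 - 1*1)*(3 - 33) = (7 - 1)*(-30) = 6*(-30) = -180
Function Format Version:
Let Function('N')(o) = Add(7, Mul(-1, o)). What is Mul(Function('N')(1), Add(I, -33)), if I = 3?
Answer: -180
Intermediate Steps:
Mul(Function('N')(1), Add(I, -33)) = Mul(Add(7, Mul(-1, 1)), Add(3, -33)) = Mul(Add(7, -1), -30) = Mul(6, -30) = -180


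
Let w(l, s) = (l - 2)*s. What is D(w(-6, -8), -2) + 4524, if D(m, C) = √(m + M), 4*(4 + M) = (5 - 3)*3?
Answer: 4524 + √246/2 ≈ 4531.8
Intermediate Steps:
M = -5/2 (M = -4 + ((5 - 3)*3)/4 = -4 + (2*3)/4 = -4 + (¼)*6 = -4 + 3/2 = -5/2 ≈ -2.5000)
w(l, s) = s*(-2 + l) (w(l, s) = (-2 + l)*s = s*(-2 + l))
D(m, C) = √(-5/2 + m) (D(m, C) = √(m - 5/2) = √(-5/2 + m))
D(w(-6, -8), -2) + 4524 = √(-10 + 4*(-8*(-2 - 6)))/2 + 4524 = √(-10 + 4*(-8*(-8)))/2 + 4524 = √(-10 + 4*64)/2 + 4524 = √(-10 + 256)/2 + 4524 = √246/2 + 4524 = 4524 + √246/2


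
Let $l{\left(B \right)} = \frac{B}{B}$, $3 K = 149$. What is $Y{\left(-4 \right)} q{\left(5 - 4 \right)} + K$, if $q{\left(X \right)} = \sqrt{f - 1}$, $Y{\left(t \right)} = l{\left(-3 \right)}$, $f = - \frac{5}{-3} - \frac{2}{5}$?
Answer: $\frac{149}{3} + \frac{2 \sqrt{15}}{15} \approx 50.183$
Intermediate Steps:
$K = \frac{149}{3}$ ($K = \frac{1}{3} \cdot 149 = \frac{149}{3} \approx 49.667$)
$l{\left(B \right)} = 1$
$f = \frac{19}{15}$ ($f = \left(-5\right) \left(- \frac{1}{3}\right) - \frac{2}{5} = \frac{5}{3} - \frac{2}{5} = \frac{19}{15} \approx 1.2667$)
$Y{\left(t \right)} = 1$
$q{\left(X \right)} = \frac{2 \sqrt{15}}{15}$ ($q{\left(X \right)} = \sqrt{\frac{19}{15} - 1} = \sqrt{\frac{4}{15}} = \frac{2 \sqrt{15}}{15}$)
$Y{\left(-4 \right)} q{\left(5 - 4 \right)} + K = 1 \frac{2 \sqrt{15}}{15} + \frac{149}{3} = \frac{2 \sqrt{15}}{15} + \frac{149}{3} = \frac{149}{3} + \frac{2 \sqrt{15}}{15}$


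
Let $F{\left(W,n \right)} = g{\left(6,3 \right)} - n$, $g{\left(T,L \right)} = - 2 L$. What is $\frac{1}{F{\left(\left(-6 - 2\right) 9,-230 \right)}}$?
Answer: $\frac{1}{224} \approx 0.0044643$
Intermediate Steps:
$F{\left(W,n \right)} = -6 - n$ ($F{\left(W,n \right)} = \left(-2\right) 3 - n = -6 - n$)
$\frac{1}{F{\left(\left(-6 - 2\right) 9,-230 \right)}} = \frac{1}{-6 - -230} = \frac{1}{-6 + 230} = \frac{1}{224}$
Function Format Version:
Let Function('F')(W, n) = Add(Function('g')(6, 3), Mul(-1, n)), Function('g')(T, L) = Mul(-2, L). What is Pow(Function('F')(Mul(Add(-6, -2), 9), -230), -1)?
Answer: Rational(1, 224) ≈ 0.0044643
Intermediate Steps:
Function('F')(W, n) = Add(-6, Mul(-1, n)) (Function('F')(W, n) = Add(Mul(-2, 3), Mul(-1, n)) = Add(-6, Mul(-1, n)))
Pow(Function('F')(Mul(Add(-6, -2), 9), -230), -1) = Pow(Add(-6, Mul(-1, -230)), -1) = Pow(Add(-6, 230), -1) = Pow(224, -1) = Rational(1, 224)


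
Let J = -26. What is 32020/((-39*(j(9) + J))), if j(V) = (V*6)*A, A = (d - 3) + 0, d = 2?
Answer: 1601/156 ≈ 10.263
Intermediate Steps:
A = -1 (A = (2 - 3) + 0 = -1 + 0 = -1)
j(V) = -6*V (j(V) = (V*6)*(-1) = (6*V)*(-1) = -6*V)
32020/((-39*(j(9) + J))) = 32020/((-39*(-6*9 - 26))) = 32020/((-39*(-54 - 26))) = 32020/((-39*(-80))) = 32020/3120 = 32020*(1/3120) = 1601/156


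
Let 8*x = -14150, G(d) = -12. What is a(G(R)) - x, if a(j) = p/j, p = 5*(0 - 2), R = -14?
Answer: 21235/12 ≈ 1769.6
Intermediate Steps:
x = -7075/4 (x = (1/8)*(-14150) = -7075/4 ≈ -1768.8)
p = -10 (p = 5*(-2) = -10)
a(j) = -10/j
a(G(R)) - x = -10/(-12) - 1*(-7075/4) = -10*(-1/12) + 7075/4 = 5/6 + 7075/4 = 21235/12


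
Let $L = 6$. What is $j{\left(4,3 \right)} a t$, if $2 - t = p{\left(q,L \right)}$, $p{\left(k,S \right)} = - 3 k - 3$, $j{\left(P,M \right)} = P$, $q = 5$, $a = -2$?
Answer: $-160$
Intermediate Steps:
$p{\left(k,S \right)} = -3 - 3 k$
$t = 20$ ($t = 2 - \left(-3 - 15\right) = 2 - -18 = 2 + 18 = 20$)
$j{\left(4,3 \right)} a t = 4 \left(-2\right) 20 = \left(-8\right) 20 = -160$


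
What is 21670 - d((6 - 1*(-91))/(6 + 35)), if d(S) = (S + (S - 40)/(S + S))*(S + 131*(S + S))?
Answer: 84543575/3362 ≈ 25147.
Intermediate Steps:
d(S) = 263*S*(S + (-40 + S)/(2*S)) (d(S) = (S + (-40 + S)/((2*S)))*(S + 131*(2*S)) = (S + (-40 + S)*(1/(2*S)))*(S + 262*S) = (S + (-40 + S)/(2*S))*(263*S) = 263*S*(S + (-40 + S)/(2*S)))
21670 - d((6 - 1*(-91))/(6 + 35)) = 21670 - (-5260 + 263*((6 - 1*(-91))/(6 + 35))² + 263*((6 - 1*(-91))/(6 + 35))/2) = 21670 - (-5260 + 263*((6 + 91)/41)² + 263*((6 + 91)/41)/2) = 21670 - (-5260 + 263*(97*(1/41))² + 263*(97*(1/41))/2) = 21670 - (-5260 + 263*(97/41)² + (263/2)*(97/41)) = 21670 - (-5260 + 263*(9409/1681) + 25511/82) = 21670 - (-5260 + 2474567/1681 + 25511/82) = 21670 - 1*(-11689035/3362) = 21670 + 11689035/3362 = 84543575/3362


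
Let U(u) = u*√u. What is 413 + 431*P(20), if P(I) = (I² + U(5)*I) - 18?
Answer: 165055 + 43100*√5 ≈ 2.6143e+5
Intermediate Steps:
U(u) = u^(3/2)
P(I) = -18 + I² + 5*I*√5 (P(I) = (I² + 5^(3/2)*I) - 18 = (I² + (5*√5)*I) - 18 = (I² + 5*I*√5) - 18 = -18 + I² + 5*I*√5)
413 + 431*P(20) = 413 + 431*(-18 + 20² + 5*20*√5) = 413 + 431*(-18 + 400 + 100*√5) = 413 + 431*(382 + 100*√5) = 413 + (164642 + 43100*√5) = 165055 + 43100*√5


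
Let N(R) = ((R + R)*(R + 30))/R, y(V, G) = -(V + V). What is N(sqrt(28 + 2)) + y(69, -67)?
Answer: -78 + 2*sqrt(30) ≈ -67.046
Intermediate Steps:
y(V, G) = -2*V
N(R) = 60 + 2*R (N(R) = ((2*R)*(30 + R))/R = (2*R*(30 + R))/R = 60 + 2*R)
N(sqrt(28 + 2)) + y(69, -67) = (60 + 2*sqrt(28 + 2)) - 2*69 = (60 + 2*sqrt(30)) - 138 = -78 + 2*sqrt(30)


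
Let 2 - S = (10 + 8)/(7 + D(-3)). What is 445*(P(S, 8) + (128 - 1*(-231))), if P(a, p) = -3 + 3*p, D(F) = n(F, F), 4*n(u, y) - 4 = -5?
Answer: 169100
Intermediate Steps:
n(u, y) = -1/4 (n(u, y) = 1 + (1/4)*(-5) = 1 - 5/4 = -1/4)
D(F) = -1/4
S = -2/3 (S = 2 - (10 + 8)/(7 - 1/4) = 2 - 18/27/4 = 2 - 18*4/27 = 2 - 1*8/3 = 2 - 8/3 = -2/3 ≈ -0.66667)
445*(P(S, 8) + (128 - 1*(-231))) = 445*((-3 + 3*8) + (128 - 1*(-231))) = 445*((-3 + 24) + (128 + 231)) = 445*(21 + 359) = 445*380 = 169100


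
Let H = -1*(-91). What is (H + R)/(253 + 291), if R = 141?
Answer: 29/68 ≈ 0.42647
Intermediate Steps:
H = 91
(H + R)/(253 + 291) = (91 + 141)/(253 + 291) = 232/544 = 232*(1/544) = 29/68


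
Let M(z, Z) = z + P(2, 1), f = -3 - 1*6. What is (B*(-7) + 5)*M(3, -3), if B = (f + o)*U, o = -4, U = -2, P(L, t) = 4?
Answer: -1239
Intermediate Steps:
f = -9 (f = -3 - 6 = -9)
M(z, Z) = 4 + z (M(z, Z) = z + 4 = 4 + z)
B = 26 (B = (-9 - 4)*(-2) = -13*(-2) = 26)
(B*(-7) + 5)*M(3, -3) = (26*(-7) + 5)*(4 + 3) = (-182 + 5)*7 = -177*7 = -1239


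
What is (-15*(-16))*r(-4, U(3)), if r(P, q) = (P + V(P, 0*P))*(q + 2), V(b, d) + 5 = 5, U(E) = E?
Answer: -4800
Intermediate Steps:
V(b, d) = 0 (V(b, d) = -5 + 5 = 0)
r(P, q) = P*(2 + q) (r(P, q) = (P + 0)*(q + 2) = P*(2 + q))
(-15*(-16))*r(-4, U(3)) = (-15*(-16))*(-4*(2 + 3)) = 240*(-4*5) = 240*(-20) = -4800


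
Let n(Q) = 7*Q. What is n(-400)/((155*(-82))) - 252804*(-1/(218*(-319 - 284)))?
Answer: -47417794/27846339 ≈ -1.7028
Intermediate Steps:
n(-400)/((155*(-82))) - 252804*(-1/(218*(-319 - 284))) = (7*(-400))/((155*(-82))) - 252804*(-1/(218*(-319 - 284))) = -2800/(-12710) - 252804/((-218*(-603))) = -2800*(-1/12710) - 252804/131454 = 280/1271 - 252804*1/131454 = 280/1271 - 42134/21909 = -47417794/27846339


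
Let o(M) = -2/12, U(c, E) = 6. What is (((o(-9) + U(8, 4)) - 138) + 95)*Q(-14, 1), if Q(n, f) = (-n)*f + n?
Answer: 0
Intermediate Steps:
o(M) = -⅙ (o(M) = -2*1/12 = -⅙)
Q(n, f) = n - f*n (Q(n, f) = -f*n + n = n - f*n)
(((o(-9) + U(8, 4)) - 138) + 95)*Q(-14, 1) = (((-⅙ + 6) - 138) + 95)*(-14*(1 - 1*1)) = ((35/6 - 138) + 95)*(-14*(1 - 1)) = (-793/6 + 95)*(-14*0) = -223/6*0 = 0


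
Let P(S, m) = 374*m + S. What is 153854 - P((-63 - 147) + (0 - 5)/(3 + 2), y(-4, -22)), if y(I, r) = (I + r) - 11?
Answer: 167903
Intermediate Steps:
y(I, r) = -11 + I + r
P(S, m) = S + 374*m
153854 - P((-63 - 147) + (0 - 5)/(3 + 2), y(-4, -22)) = 153854 - (((-63 - 147) + (0 - 5)/(3 + 2)) + 374*(-11 - 4 - 22)) = 153854 - ((-210 - 5/5) + 374*(-37)) = 153854 - ((-210 - 5*1/5) - 13838) = 153854 - ((-210 - 1) - 13838) = 153854 - (-211 - 13838) = 153854 - 1*(-14049) = 153854 + 14049 = 167903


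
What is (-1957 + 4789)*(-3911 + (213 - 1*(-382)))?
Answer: -9390912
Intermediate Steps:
(-1957 + 4789)*(-3911 + (213 - 1*(-382))) = 2832*(-3911 + (213 + 382)) = 2832*(-3911 + 595) = 2832*(-3316) = -9390912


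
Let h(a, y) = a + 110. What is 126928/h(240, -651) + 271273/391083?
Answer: 3552452041/9777075 ≈ 363.35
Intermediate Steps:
h(a, y) = 110 + a
126928/h(240, -651) + 271273/391083 = 126928/(110 + 240) + 271273/391083 = 126928/350 + 271273*(1/391083) = 126928*(1/350) + 271273/391083 = 63464/175 + 271273/391083 = 3552452041/9777075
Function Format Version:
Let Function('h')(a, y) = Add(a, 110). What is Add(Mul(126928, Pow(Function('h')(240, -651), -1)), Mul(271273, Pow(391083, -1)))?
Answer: Rational(3552452041, 9777075) ≈ 363.35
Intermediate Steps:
Function('h')(a, y) = Add(110, a)
Add(Mul(126928, Pow(Function('h')(240, -651), -1)), Mul(271273, Pow(391083, -1))) = Add(Mul(126928, Pow(Add(110, 240), -1)), Mul(271273, Pow(391083, -1))) = Add(Mul(126928, Pow(350, -1)), Mul(271273, Rational(1, 391083))) = Add(Mul(126928, Rational(1, 350)), Rational(271273, 391083)) = Add(Rational(63464, 175), Rational(271273, 391083)) = Rational(3552452041, 9777075)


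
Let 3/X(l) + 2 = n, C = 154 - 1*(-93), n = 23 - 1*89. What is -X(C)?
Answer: 3/68 ≈ 0.044118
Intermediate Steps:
n = -66 (n = 23 - 89 = -66)
C = 247 (C = 154 + 93 = 247)
X(l) = -3/68 (X(l) = 3/(-2 - 66) = 3/(-68) = 3*(-1/68) = -3/68)
-X(C) = -1*(-3/68) = 3/68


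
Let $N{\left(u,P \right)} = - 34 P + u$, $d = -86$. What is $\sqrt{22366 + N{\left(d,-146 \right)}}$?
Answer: $14 \sqrt{139} \approx 165.06$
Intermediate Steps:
$N{\left(u,P \right)} = u - 34 P$
$\sqrt{22366 + N{\left(d,-146 \right)}} = \sqrt{22366 - -4878} = \sqrt{22366 + \left(-86 + 4964\right)} = \sqrt{22366 + 4878} = \sqrt{27244} = 14 \sqrt{139}$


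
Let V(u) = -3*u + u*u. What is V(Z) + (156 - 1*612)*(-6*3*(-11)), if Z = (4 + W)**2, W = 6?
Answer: -80588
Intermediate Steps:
Z = 100 (Z = (4 + 6)**2 = 10**2 = 100)
V(u) = u**2 - 3*u (V(u) = -3*u + u**2 = u**2 - 3*u)
V(Z) + (156 - 1*612)*(-6*3*(-11)) = 100*(-3 + 100) + (156 - 1*612)*(-6*3*(-11)) = 100*97 + (156 - 612)*(-18*(-11)) = 9700 - 456*198 = 9700 - 90288 = -80588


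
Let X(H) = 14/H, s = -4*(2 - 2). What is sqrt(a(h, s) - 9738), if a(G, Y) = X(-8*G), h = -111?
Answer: I*sqrt(479926815)/222 ≈ 98.681*I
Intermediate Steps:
s = 0 (s = -4*0 = 0)
a(G, Y) = -7/(4*G) (a(G, Y) = 14/((-8*G)) = 14*(-1/(8*G)) = -7/(4*G))
sqrt(a(h, s) - 9738) = sqrt(-7/4/(-111) - 9738) = sqrt(-7/4*(-1/111) - 9738) = sqrt(7/444 - 9738) = sqrt(-4323665/444) = I*sqrt(479926815)/222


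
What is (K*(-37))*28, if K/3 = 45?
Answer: -139860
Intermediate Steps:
K = 135 (K = 3*45 = 135)
(K*(-37))*28 = (135*(-37))*28 = -4995*28 = -139860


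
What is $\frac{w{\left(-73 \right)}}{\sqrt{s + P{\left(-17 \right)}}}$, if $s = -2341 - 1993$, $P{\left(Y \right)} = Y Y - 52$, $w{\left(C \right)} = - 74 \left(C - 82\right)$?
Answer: $- \frac{11470 i \sqrt{4097}}{4097} \approx - 179.2 i$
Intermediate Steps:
$w{\left(C \right)} = 6068 - 74 C$ ($w{\left(C \right)} = - 74 \left(-82 + C\right) = 6068 - 74 C$)
$P{\left(Y \right)} = -52 + Y^{2}$ ($P{\left(Y \right)} = Y^{2} - 52 = -52 + Y^{2}$)
$s = -4334$ ($s = -2341 - 1993 = -4334$)
$\frac{w{\left(-73 \right)}}{\sqrt{s + P{\left(-17 \right)}}} = \frac{6068 - -5402}{\sqrt{-4334 - \left(52 - \left(-17\right)^{2}\right)}} = \frac{6068 + 5402}{\sqrt{-4334 + \left(-52 + 289\right)}} = \frac{11470}{\sqrt{-4334 + 237}} = \frac{11470}{\sqrt{-4097}} = \frac{11470}{i \sqrt{4097}} = 11470 \left(- \frac{i \sqrt{4097}}{4097}\right) = - \frac{11470 i \sqrt{4097}}{4097}$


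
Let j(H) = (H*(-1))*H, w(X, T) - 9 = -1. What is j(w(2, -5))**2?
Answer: 4096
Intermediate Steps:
w(X, T) = 8 (w(X, T) = 9 - 1 = 8)
j(H) = -H**2 (j(H) = (-H)*H = -H**2)
j(w(2, -5))**2 = (-1*8**2)**2 = (-1*64)**2 = (-64)**2 = 4096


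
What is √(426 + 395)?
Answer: √821 ≈ 28.653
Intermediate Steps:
√(426 + 395) = √821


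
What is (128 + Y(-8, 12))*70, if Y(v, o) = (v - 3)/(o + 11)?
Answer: 205310/23 ≈ 8926.5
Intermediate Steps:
Y(v, o) = (-3 + v)/(11 + o)
(128 + Y(-8, 12))*70 = (128 + (-3 - 8)/(11 + 12))*70 = (128 - 11/23)*70 = (2933/23)*70 = 205310/23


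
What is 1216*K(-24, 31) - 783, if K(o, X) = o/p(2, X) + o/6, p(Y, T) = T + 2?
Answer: -71845/11 ≈ -6531.4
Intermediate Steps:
p(Y, T) = 2 + T
K(o, X) = o/6 + o/(2 + X) (K(o, X) = o/(2 + X) + o/6 = o/6 + o/(2 + X))
1216*K(-24, 31) - 783 = 1216*((⅙)*(-24)*(8 + 31)/(2 + 31)) - 783 = 1216*((⅙)*(-24)*39/33) - 783 = 1216*((⅙)*(-24)*(1/33)*39) - 783 = 1216*(-52/11) - 783 = -63232/11 - 783 = -71845/11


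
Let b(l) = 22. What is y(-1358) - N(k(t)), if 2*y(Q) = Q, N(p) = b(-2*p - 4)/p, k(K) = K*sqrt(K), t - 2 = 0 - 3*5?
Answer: -679 - 22*I*sqrt(13)/169 ≈ -679.0 - 0.46936*I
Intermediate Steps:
t = -13 (t = 2 + (0 - 3*5) = 2 + (0 - 15) = 2 - 15 = -13)
k(K) = K**(3/2)
N(p) = 22/p
y(Q) = Q/2
y(-1358) - N(k(t)) = (1/2)*(-1358) - 22/((-13)**(3/2)) = -679 - 22/((-13*I*sqrt(13))) = -679 - 22*I*sqrt(13)/169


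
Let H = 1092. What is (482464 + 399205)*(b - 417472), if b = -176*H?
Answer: -537521849216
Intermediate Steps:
b = -192192 (b = -176*1092 = -192192)
(482464 + 399205)*(b - 417472) = (482464 + 399205)*(-192192 - 417472) = 881669*(-609664) = -537521849216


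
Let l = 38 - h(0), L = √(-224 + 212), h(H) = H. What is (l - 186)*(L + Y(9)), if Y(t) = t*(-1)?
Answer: 1332 - 296*I*√3 ≈ 1332.0 - 512.69*I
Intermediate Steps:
Y(t) = -t
L = 2*I*√3 (L = √(-12) = 2*I*√3 ≈ 3.4641*I)
l = 38 (l = 38 - 1*0 = 38 + 0 = 38)
(l - 186)*(L + Y(9)) = (38 - 186)*(2*I*√3 - 1*9) = -148*(2*I*√3 - 9) = -148*(-9 + 2*I*√3) = 1332 - 296*I*√3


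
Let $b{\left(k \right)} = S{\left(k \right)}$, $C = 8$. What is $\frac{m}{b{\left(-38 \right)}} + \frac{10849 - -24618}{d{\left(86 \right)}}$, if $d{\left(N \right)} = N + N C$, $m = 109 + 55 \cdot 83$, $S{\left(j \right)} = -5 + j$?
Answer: $- \frac{48665}{774} \approx -62.875$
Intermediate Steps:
$b{\left(k \right)} = -5 + k$
$m = 4674$ ($m = 109 + 4565 = 4674$)
$d{\left(N \right)} = 9 N$ ($d{\left(N \right)} = N + N 8 = N + 8 N = 9 N$)
$\frac{m}{b{\left(-38 \right)}} + \frac{10849 - -24618}{d{\left(86 \right)}} = \frac{4674}{-5 - 38} + \frac{10849 - -24618}{9 \cdot 86} = \frac{4674}{-43} + \frac{10849 + 24618}{774} = 4674 \left(- \frac{1}{43}\right) + 35467 \cdot \frac{1}{774} = - \frac{4674}{43} + \frac{35467}{774} = - \frac{48665}{774}$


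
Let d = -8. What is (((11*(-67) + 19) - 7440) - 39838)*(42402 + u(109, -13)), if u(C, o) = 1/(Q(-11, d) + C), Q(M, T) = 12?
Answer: -246250341428/121 ≈ -2.0351e+9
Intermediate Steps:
u(C, o) = 1/(12 + C)
(((11*(-67) + 19) - 7440) - 39838)*(42402 + u(109, -13)) = (((11*(-67) + 19) - 7440) - 39838)*(42402 + 1/(12 + 109)) = (((-737 + 19) - 7440) - 39838)*(42402 + 1/121) = ((-718 - 7440) - 39838)*(42402 + 1/121) = (-8158 - 39838)*(5130643/121) = -47996*5130643/121 = -246250341428/121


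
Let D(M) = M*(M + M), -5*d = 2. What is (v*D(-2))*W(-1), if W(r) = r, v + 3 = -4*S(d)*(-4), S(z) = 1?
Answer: -104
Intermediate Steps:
d = -2/5 (d = -1/5*2 = -2/5 ≈ -0.40000)
v = 13 (v = -3 - 4*1*(-4) = -3 - 4*(-4) = -3 + 16 = 13)
D(M) = 2*M**2 (D(M) = M*(2*M) = 2*M**2)
(v*D(-2))*W(-1) = (13*(2*(-2)**2))*(-1) = (13*(2*4))*(-1) = (13*8)*(-1) = 104*(-1) = -104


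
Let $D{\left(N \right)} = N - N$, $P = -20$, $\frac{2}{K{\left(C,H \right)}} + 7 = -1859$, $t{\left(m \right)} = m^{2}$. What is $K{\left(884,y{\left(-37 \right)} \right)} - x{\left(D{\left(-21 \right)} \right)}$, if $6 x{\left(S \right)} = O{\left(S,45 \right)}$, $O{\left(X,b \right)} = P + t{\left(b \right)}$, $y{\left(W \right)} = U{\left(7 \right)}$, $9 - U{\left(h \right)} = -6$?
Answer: $- \frac{623557}{1866} \approx -334.17$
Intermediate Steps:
$U{\left(h \right)} = 15$ ($U{\left(h \right)} = 9 - -6 = 9 + 6 = 15$)
$y{\left(W \right)} = 15$
$K{\left(C,H \right)} = - \frac{1}{933}$ ($K{\left(C,H \right)} = \frac{2}{-7 - 1859} = \frac{2}{-1866} = 2 \left(- \frac{1}{1866}\right) = - \frac{1}{933}$)
$D{\left(N \right)} = 0$
$O{\left(X,b \right)} = -20 + b^{2}$
$x{\left(S \right)} = \frac{2005}{6}$ ($x{\left(S \right)} = \frac{-20 + 45^{2}}{6} = \frac{-20 + 2025}{6} = \frac{1}{6} \cdot 2005 = \frac{2005}{6}$)
$K{\left(884,y{\left(-37 \right)} \right)} - x{\left(D{\left(-21 \right)} \right)} = - \frac{1}{933} - \frac{2005}{6} = - \frac{623557}{1866}$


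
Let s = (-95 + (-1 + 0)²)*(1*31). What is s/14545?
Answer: -2914/14545 ≈ -0.20034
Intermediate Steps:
s = -2914 (s = (-95 + (-1)²)*31 = (-95 + 1)*31 = -94*31 = -2914)
s/14545 = -2914/14545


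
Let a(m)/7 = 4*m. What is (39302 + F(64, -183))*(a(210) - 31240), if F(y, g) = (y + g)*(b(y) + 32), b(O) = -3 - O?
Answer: -1102323120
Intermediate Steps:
a(m) = 28*m (a(m) = 7*(4*m) = 28*m)
F(y, g) = (29 - y)*(g + y) (F(y, g) = (y + g)*((-3 - y) + 32) = (g + y)*(29 - y) = (29 - y)*(g + y))
(39302 + F(64, -183))*(a(210) - 31240) = (39302 + (-1*64**2 + 29*(-183) + 29*64 - 1*(-183)*64))*(28*210 - 31240) = (39302 + (-1*4096 - 5307 + 1856 + 11712))*(5880 - 31240) = (39302 + (-4096 - 5307 + 1856 + 11712))*(-25360) = (39302 + 4165)*(-25360) = 43467*(-25360) = -1102323120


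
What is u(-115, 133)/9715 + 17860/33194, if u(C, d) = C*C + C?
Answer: 60868324/32247971 ≈ 1.8875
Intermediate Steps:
u(C, d) = C + C² (u(C, d) = C² + C = C + C²)
u(-115, 133)/9715 + 17860/33194 = -115*(1 - 115)/9715 + 17860/33194 = -115*(-114)*(1/9715) + 17860*(1/33194) = 13110*(1/9715) + 8930/16597 = 2622/1943 + 8930/16597 = 60868324/32247971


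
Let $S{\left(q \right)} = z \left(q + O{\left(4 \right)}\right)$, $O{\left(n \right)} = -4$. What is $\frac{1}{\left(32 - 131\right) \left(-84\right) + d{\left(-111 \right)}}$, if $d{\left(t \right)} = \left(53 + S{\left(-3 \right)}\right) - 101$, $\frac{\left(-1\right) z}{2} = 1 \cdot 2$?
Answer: $\frac{1}{8296} \approx 0.00012054$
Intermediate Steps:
$z = -4$ ($z = - 2 \cdot 1 \cdot 2 = \left(-2\right) 2 = -4$)
$S{\left(q \right)} = 16 - 4 q$ ($S{\left(q \right)} = - 4 \left(q - 4\right) = - 4 \left(-4 + q\right) = 16 - 4 q$)
$d{\left(t \right)} = -20$ ($d{\left(t \right)} = \left(53 + \left(16 - -12\right)\right) - 101 = \left(53 + \left(16 + 12\right)\right) - 101 = \left(53 + 28\right) - 101 = 81 - 101 = -20$)
$\frac{1}{\left(32 - 131\right) \left(-84\right) + d{\left(-111 \right)}} = \frac{1}{\left(32 - 131\right) \left(-84\right) - 20} = \frac{1}{\left(-99\right) \left(-84\right) - 20} = \frac{1}{8316 - 20} = \frac{1}{8296}$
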